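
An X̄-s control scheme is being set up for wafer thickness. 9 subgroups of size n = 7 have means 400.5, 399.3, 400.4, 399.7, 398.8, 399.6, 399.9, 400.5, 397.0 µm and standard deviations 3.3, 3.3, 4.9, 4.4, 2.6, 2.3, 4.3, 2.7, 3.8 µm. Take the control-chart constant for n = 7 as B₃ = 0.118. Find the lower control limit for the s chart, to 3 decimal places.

0.414

s̄ = (3.3 + 3.3 + 4.9 + 4.4 + 2.6 + 2.3 + 4.3 + 2.7 + 3.8) / 9 = 3.5111
LCL_s = B₃·s̄ = 0.118 × 3.5111 = 0.4143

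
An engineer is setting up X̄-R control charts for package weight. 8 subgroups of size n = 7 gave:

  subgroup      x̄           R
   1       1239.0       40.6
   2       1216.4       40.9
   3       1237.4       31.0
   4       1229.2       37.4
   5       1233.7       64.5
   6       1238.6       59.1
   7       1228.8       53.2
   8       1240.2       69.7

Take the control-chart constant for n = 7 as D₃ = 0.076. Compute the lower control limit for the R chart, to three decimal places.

3.766

R̄ = (40.6 + 40.9 + 31.0 + 37.4 + 64.5 + 59.1 + 53.2 + 69.7) / 8 = 396.4000 / 8 = 49.5500
LCL_R = D₃·R̄ = 0.076 × 49.5500 = 3.7658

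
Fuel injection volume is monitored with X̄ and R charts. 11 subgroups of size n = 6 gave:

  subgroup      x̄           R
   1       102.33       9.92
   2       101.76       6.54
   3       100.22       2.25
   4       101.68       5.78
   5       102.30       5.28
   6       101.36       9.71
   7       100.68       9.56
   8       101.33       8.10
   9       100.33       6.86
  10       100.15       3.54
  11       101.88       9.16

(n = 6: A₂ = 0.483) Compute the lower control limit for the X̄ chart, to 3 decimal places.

X̄̄ = (102.33 + 101.76 + 100.22 + 101.68 + 102.30 + 101.36 + 100.68 + 101.33 + 100.33 + 100.15 + 101.88) / 11 = 1114.0200 / 11 = 101.2745
R̄ = (9.92 + 6.54 + 2.25 + 5.78 + 5.28 + 9.71 + 9.56 + 8.10 + 6.86 + 3.54 + 9.16) / 11 = 76.7000 / 11 = 6.9727
LCL = X̄̄ − A₂·R̄ = 101.2745 − 0.483 × 6.9727 = 97.9067

97.907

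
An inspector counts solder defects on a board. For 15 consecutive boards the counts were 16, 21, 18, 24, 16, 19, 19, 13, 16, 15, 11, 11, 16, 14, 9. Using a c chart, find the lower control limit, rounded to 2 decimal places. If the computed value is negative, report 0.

c̄ = (16 + 21 + 18 + 24 + 16 + 19 + 19 + 13 + 16 + 15 + 11 + 11 + 16 + 14 + 9) / 15 = 238 / 15 = 15.8667
LCL = c̄ − 3√c̄ = 15.8667 − 3 × 3.9833 = 3.9168

3.92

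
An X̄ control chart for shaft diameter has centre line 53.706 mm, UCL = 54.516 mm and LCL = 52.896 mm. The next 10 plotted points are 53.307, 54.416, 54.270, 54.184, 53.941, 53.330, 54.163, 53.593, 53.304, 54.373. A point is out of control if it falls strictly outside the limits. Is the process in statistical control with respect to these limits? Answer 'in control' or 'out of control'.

All 10 points lie within [52.896, 54.516].

in control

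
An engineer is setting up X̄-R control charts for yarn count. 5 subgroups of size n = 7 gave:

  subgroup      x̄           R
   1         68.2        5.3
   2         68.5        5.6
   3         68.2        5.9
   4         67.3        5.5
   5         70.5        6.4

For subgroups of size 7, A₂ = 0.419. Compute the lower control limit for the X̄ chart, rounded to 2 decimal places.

66.13

X̄̄ = (68.2 + 68.5 + 68.2 + 67.3 + 70.5) / 5 = 342.7000 / 5 = 68.5400
R̄ = (5.3 + 5.6 + 5.9 + 5.5 + 6.4) / 5 = 28.7000 / 5 = 5.7400
LCL = X̄̄ − A₂·R̄ = 68.5400 − 0.419 × 5.7400 = 66.1349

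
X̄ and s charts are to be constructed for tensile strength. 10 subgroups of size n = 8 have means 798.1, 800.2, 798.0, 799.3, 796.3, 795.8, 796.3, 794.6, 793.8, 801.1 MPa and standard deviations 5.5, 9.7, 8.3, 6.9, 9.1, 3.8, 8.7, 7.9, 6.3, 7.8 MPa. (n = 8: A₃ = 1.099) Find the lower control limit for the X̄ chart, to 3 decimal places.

789.217

X̄̄ = (798.1 + 800.2 + 798.0 + 799.3 + 796.3 + 795.8 + 796.3 + 794.6 + 793.8 + 801.1) / 10 = 797.3500
s̄ = (5.5 + 9.7 + 8.3 + 6.9 + 9.1 + 3.8 + 8.7 + 7.9 + 6.3 + 7.8) / 10 = 7.4000
LCL = X̄̄ − A₃·s̄ = 797.3500 − 1.099 × 7.4000 = 789.2174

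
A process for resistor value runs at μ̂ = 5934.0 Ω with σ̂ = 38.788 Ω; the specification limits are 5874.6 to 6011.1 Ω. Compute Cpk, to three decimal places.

Cpu = (USL − μ̂) / (3σ̂) = (6011.1 − 5934.0) / (3 × 38.788) = 0.6626; Cpl = (μ̂ − LSL) / (3σ̂) = (5934.0 − 5874.6) / (3 × 38.788) = 0.5105; Cpk = min(Cpu, Cpl) = 0.5105

0.510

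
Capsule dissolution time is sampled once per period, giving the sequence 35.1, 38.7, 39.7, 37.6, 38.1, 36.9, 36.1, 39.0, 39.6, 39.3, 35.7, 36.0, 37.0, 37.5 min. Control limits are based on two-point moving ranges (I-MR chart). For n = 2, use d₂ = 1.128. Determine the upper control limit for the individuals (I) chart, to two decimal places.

X̄ = (35.1 + 38.7 + 39.7 + 37.6 + 38.1 + 36.9 + 36.1 + 39.0 + 39.6 + 39.3 + 35.7 + 36.0 + 37.0 + 37.5) / 14 = 37.5929
Moving ranges: 3.6, 1.0, 2.1, 0.5, 1.2, 0.8, 2.9, 0.6, 0.3, 3.6, 0.3, 1.0, 0.5; M̄R̄ = 18.4000 / 13 = 1.4154
UCL = X̄ + 3·M̄R̄/d₂ = 37.5929 + 3 × 1.4154 / 1.128 = 41.3572

41.36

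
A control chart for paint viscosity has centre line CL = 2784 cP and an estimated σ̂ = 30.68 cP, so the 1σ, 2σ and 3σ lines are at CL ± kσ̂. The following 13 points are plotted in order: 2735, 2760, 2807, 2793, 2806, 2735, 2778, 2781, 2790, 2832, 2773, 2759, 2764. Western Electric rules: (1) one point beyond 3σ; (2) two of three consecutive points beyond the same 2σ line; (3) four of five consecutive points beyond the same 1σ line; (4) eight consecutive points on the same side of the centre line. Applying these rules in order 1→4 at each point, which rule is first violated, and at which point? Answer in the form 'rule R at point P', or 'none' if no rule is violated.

none

Zone of each point (C = within 1σ̂, B = 1σ̂–2σ̂, A = 2σ̂–3σ̂, * = beyond 3σ̂; sign = side of CL): 1:-B, 2:-C, 3:+C, 4:+C, 5:+C, 6:-B, 7:-C, 8:-C, 9:+C, 10:+B, 11:-C, 12:-C, 13:-C
No rule fires across all 13 points.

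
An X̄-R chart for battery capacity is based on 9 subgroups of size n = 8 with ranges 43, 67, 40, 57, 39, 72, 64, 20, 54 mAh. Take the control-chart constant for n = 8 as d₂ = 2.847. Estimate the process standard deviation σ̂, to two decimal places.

R̄ = (43 + 67 + 40 + 57 + 39 + 72 + 64 + 20 + 54) / 9 = 50.6667
σ̂ = R̄ / d₂ = 50.6667 / 2.847 = 17.7965

17.80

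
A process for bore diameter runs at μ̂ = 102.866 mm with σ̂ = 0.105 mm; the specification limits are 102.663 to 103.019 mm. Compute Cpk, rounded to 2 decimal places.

0.49

Cpu = (USL − μ̂) / (3σ̂) = (103.019 − 102.866) / (3 × 0.105) = 0.4857; Cpl = (μ̂ − LSL) / (3σ̂) = (102.866 − 102.663) / (3 × 0.105) = 0.6444; Cpk = min(Cpu, Cpl) = 0.4857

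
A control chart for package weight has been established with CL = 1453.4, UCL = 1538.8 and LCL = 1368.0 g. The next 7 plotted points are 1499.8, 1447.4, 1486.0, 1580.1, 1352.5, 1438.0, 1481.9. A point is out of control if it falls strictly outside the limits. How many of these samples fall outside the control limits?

2

Compare each point to [1368.0, 1538.8]: sample 4 = 1580.1 > UCL; sample 5 = 1352.5 < LCL.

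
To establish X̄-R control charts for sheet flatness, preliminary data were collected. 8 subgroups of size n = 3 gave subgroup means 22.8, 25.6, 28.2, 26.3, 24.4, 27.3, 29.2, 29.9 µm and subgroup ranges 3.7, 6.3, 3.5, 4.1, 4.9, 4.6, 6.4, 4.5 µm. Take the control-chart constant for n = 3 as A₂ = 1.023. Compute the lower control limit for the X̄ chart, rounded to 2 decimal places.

21.85

X̄̄ = (22.8 + 25.6 + 28.2 + 26.3 + 24.4 + 27.3 + 29.2 + 29.9) / 8 = 213.7000 / 8 = 26.7125
R̄ = (3.7 + 6.3 + 3.5 + 4.1 + 4.9 + 4.6 + 6.4 + 4.5) / 8 = 38.0000 / 8 = 4.7500
LCL = X̄̄ − A₂·R̄ = 26.7125 − 1.023 × 4.7500 = 21.8532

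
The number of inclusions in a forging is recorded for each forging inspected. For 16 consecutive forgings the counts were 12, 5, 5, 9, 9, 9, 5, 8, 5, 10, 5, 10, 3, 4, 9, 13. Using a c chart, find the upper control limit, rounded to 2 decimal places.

c̄ = (12 + 5 + 5 + 9 + 9 + 9 + 5 + 8 + 5 + 10 + 5 + 10 + 3 + 4 + 9 + 13) / 16 = 121 / 16 = 7.5625
UCL = c̄ + 3√c̄ = 7.5625 + 3 × √7.5625 = 7.5625 + 3 × 2.7500 = 15.8125

15.81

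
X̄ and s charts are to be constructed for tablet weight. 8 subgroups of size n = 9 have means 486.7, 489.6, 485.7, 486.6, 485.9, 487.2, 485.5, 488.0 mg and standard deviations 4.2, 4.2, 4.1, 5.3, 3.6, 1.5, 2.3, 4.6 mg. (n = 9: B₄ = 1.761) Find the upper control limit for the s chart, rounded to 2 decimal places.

6.56

s̄ = (4.2 + 4.2 + 4.1 + 5.3 + 3.6 + 1.5 + 2.3 + 4.6) / 8 = 3.7250
UCL_s = B₄·s̄ = 1.761 × 3.7250 = 6.5597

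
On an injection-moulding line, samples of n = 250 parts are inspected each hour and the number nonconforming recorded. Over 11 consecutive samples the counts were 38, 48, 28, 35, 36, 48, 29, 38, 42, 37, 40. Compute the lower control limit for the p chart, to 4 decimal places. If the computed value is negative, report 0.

p̄ = Σdᵢ / (k·n) = 419 / (11 × 250) = 0.15236
LCL = p̄ − 3·√(p̄(1−p̄)/n) = 0.15236 − 3 × 0.02273 = 0.08418

0.0842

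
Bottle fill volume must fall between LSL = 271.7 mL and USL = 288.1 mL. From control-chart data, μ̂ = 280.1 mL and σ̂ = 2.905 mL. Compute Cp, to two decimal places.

0.94

Cp = (USL − LSL) / (6σ̂) = (288.1 − 271.7) / (6 × 2.905) = 16.4000 / 17.4300 = 0.9409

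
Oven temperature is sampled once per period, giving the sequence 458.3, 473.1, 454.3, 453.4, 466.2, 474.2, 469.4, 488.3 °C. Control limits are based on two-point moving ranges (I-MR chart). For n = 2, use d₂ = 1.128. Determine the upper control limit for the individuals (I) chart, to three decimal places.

X̄ = (458.3 + 473.1 + 454.3 + 453.4 + 466.2 + 474.2 + 469.4 + 488.3) / 8 = 467.1500
Moving ranges: 14.8, 18.8, 0.9, 12.8, 8.0, 4.8, 18.9; M̄R̄ = 79.0000 / 7 = 11.2857
UCL = X̄ + 3·M̄R̄/d₂ = 467.1500 + 3 × 11.2857 / 1.128 = 497.1652

497.165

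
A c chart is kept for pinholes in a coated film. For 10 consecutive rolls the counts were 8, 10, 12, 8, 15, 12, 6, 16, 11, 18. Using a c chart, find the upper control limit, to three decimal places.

c̄ = (8 + 10 + 12 + 8 + 15 + 12 + 6 + 16 + 11 + 18) / 10 = 116 / 10 = 11.6000
UCL = c̄ + 3√c̄ = 11.6000 + 3 × √11.6000 = 11.6000 + 3 × 3.4059 = 21.8176

21.818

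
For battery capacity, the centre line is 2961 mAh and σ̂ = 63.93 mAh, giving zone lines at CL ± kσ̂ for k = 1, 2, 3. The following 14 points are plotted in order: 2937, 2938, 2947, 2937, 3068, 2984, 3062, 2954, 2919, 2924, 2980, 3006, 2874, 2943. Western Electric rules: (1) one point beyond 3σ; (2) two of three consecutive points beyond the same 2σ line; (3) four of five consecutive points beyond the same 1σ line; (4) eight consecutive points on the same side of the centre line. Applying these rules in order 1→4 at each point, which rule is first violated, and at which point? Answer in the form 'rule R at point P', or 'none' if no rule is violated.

none

Zone of each point (C = within 1σ̂, B = 1σ̂–2σ̂, A = 2σ̂–3σ̂, * = beyond 3σ̂; sign = side of CL): 1:-C, 2:-C, 3:-C, 4:-C, 5:+B, 6:+C, 7:+B, 8:-C, 9:-C, 10:-C, 11:+C, 12:+C, 13:-B, 14:-C
No rule fires across all 14 points.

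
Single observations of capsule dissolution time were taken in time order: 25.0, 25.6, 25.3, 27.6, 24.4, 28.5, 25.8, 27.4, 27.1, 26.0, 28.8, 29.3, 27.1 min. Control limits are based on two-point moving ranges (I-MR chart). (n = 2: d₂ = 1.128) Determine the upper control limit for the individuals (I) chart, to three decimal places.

31.571

X̄ = (25.0 + 25.6 + 25.3 + 27.6 + 24.4 + 28.5 + 25.8 + 27.4 + 27.1 + 26.0 + 28.8 + 29.3 + 27.1) / 13 = 26.7615
Moving ranges: 0.6, 0.3, 2.3, 3.2, 4.1, 2.7, 1.6, 0.3, 1.1, 2.8, 0.5, 2.2; M̄R̄ = 21.7000 / 12 = 1.8083
UCL = X̄ + 3·M̄R̄/d₂ = 26.7615 + 3 × 1.8083 / 1.128 = 31.5709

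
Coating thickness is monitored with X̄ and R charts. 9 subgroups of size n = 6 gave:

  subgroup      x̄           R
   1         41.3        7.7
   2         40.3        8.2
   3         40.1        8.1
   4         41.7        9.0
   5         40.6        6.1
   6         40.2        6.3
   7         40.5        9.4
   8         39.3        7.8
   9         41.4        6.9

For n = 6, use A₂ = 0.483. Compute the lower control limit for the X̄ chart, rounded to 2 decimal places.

36.87

X̄̄ = (41.3 + 40.3 + 40.1 + 41.7 + 40.6 + 40.2 + 40.5 + 39.3 + 41.4) / 9 = 365.4000 / 9 = 40.6000
R̄ = (7.7 + 8.2 + 8.1 + 9.0 + 6.1 + 6.3 + 9.4 + 7.8 + 6.9) / 9 = 69.5000 / 9 = 7.7222
LCL = X̄̄ − A₂·R̄ = 40.6000 − 0.483 × 7.7222 = 36.8702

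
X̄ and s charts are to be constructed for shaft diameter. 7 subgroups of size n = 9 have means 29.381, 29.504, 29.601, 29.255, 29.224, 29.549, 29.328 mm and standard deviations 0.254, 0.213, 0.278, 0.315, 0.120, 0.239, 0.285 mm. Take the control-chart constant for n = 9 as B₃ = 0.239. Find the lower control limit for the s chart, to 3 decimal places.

0.058

s̄ = (0.254 + 0.213 + 0.278 + 0.315 + 0.120 + 0.239 + 0.285) / 7 = 0.2434
LCL_s = B₃·s̄ = 0.239 × 0.2434 = 0.0582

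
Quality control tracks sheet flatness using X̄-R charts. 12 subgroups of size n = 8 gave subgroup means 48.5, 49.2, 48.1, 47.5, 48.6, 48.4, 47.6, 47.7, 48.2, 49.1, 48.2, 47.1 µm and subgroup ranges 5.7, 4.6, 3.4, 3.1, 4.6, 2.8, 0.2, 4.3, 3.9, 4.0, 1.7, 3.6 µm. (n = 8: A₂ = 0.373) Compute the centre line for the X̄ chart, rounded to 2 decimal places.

48.18

X̄̄ = (48.5 + 49.2 + 48.1 + 47.5 + 48.6 + 48.4 + 47.6 + 47.7 + 48.2 + 49.1 + 48.2 + 47.1) / 12 = 578.2000 / 12 = 48.1833
CL = X̄̄ = 48.1833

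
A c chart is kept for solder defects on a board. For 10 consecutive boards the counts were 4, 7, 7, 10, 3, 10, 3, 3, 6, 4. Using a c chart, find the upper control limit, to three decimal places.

c̄ = (4 + 7 + 7 + 10 + 3 + 10 + 3 + 3 + 6 + 4) / 10 = 57 / 10 = 5.7000
UCL = c̄ + 3√c̄ = 5.7000 + 3 × √5.7000 = 5.7000 + 3 × 2.3875 = 12.8624

12.862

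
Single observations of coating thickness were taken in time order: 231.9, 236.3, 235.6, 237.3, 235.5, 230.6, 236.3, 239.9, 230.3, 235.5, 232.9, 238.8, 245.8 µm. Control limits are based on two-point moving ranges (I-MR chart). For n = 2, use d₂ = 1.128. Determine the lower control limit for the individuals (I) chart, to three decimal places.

X̄ = (231.9 + 236.3 + 235.6 + 237.3 + 235.5 + 230.6 + 236.3 + 239.9 + 230.3 + 235.5 + 232.9 + 238.8 + 245.8) / 13 = 235.9000
Moving ranges: 4.4, 0.7, 1.7, 1.8, 4.9, 5.7, 3.6, 9.6, 5.2, 2.6, 5.9, 7.0; M̄R̄ = 53.1000 / 12 = 4.4250
LCL = X̄ − 3·M̄R̄/d₂ = 235.9000 − 3 × 4.4250 / 1.128 = 224.1314

224.131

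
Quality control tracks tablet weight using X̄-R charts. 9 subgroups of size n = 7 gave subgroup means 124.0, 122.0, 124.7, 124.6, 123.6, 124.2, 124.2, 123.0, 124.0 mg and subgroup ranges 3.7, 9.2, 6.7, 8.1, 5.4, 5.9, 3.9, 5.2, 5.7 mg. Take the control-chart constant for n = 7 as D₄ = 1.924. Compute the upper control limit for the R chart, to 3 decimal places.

11.501

R̄ = (3.7 + 9.2 + 6.7 + 8.1 + 5.4 + 5.9 + 3.9 + 5.2 + 5.7) / 9 = 53.8000 / 9 = 5.9778
UCL_R = D₄·R̄ = 1.924 × 5.9778 = 11.5012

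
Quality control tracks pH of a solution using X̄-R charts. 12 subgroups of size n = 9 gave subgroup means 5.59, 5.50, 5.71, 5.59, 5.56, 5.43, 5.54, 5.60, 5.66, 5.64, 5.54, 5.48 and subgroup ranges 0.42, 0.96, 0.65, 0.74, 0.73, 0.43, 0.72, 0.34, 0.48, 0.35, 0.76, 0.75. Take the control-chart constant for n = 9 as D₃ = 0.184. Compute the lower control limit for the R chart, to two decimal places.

0.11

R̄ = (0.42 + 0.96 + 0.65 + 0.74 + 0.73 + 0.43 + 0.72 + 0.34 + 0.48 + 0.35 + 0.76 + 0.75) / 12 = 7.3300 / 12 = 0.6108
LCL_R = D₃·R̄ = 0.184 × 0.6108 = 0.1124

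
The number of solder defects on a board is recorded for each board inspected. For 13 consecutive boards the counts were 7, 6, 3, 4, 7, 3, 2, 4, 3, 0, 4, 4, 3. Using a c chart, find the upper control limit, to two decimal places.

9.73

c̄ = (7 + 6 + 3 + 4 + 7 + 3 + 2 + 4 + 3 + 0 + 4 + 4 + 3) / 13 = 50 / 13 = 3.8462
UCL = c̄ + 3√c̄ = 3.8462 + 3 × √3.8462 = 3.8462 + 3 × 1.9612 = 9.7296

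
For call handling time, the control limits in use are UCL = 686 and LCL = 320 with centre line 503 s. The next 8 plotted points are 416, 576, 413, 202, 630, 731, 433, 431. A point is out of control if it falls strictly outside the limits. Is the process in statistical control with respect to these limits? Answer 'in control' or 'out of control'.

out of control

Compare each point to [320, 686]: sample 4 = 202 < LCL; sample 6 = 731 > UCL.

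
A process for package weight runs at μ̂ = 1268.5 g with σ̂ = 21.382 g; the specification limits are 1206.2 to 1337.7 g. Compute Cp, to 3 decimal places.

Cp = (USL − LSL) / (6σ̂) = (1337.7 − 1206.2) / (6 × 21.382) = 131.5000 / 128.2920 = 1.0250

1.025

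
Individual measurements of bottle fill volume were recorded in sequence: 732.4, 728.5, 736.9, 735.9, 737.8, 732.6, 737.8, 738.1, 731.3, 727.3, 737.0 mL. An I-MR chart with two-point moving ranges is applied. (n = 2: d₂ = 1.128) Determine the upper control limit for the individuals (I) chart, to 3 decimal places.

746.486

X̄ = (732.4 + 728.5 + 736.9 + 735.9 + 737.8 + 732.6 + 737.8 + 738.1 + 731.3 + 727.3 + 737.0) / 11 = 734.1455
Moving ranges: 3.9, 8.4, 1.0, 1.9, 5.2, 5.2, 0.3, 6.8, 4.0, 9.7; M̄R̄ = 46.4000 / 10 = 4.6400
UCL = X̄ + 3·M̄R̄/d₂ = 734.1455 + 3 × 4.6400 / 1.128 = 746.4859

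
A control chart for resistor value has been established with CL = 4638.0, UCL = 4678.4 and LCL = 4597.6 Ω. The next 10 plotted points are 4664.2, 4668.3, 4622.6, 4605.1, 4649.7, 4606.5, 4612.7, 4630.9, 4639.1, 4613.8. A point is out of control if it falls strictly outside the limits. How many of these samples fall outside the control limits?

0

All 10 points lie within [4597.6, 4678.4].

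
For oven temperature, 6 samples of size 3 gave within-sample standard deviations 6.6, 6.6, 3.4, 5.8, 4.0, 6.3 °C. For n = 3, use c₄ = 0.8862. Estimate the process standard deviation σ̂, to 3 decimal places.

s̄ = (6.6 + 6.6 + 3.4 + 5.8 + 4.0 + 6.3) / 6 = 5.4500
σ̂ = s̄ / c₄ = 5.4500 / 0.8862 = 6.1499

6.150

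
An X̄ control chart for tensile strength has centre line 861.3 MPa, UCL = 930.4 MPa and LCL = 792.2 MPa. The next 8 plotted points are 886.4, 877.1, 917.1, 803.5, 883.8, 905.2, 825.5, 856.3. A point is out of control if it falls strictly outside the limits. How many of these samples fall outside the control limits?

All 8 points lie within [792.2, 930.4].

0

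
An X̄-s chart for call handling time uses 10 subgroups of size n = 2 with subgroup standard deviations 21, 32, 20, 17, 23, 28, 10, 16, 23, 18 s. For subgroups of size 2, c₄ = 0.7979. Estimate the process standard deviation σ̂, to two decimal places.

26.07

s̄ = (21 + 32 + 20 + 17 + 23 + 28 + 10 + 16 + 23 + 18) / 10 = 20.8000
σ̂ = s̄ / c₄ = 20.8000 / 0.7979 = 26.0684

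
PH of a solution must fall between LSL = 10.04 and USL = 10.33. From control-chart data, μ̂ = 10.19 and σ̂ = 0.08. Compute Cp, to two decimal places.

Cp = (USL − LSL) / (6σ̂) = (10.33 − 10.04) / (6 × 0.08) = 0.2900 / 0.4800 = 0.6042

0.60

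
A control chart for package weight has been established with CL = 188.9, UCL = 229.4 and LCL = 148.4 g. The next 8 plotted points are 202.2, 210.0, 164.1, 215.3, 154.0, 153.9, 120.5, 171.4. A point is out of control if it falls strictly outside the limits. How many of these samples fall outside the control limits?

Compare each point to [148.4, 229.4]: sample 7 = 120.5 < LCL.

1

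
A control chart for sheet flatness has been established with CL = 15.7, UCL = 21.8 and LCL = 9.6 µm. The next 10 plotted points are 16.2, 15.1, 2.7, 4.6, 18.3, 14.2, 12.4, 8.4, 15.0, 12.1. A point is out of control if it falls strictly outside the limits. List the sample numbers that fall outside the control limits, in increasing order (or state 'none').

3, 4, 8

Compare each point to [9.6, 21.8]: sample 3 = 2.7 < LCL; sample 4 = 4.6 < LCL; sample 8 = 8.4 < LCL.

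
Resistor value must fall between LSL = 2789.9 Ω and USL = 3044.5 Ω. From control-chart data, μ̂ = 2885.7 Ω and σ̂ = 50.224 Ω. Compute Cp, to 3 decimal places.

Cp = (USL − LSL) / (6σ̂) = (3044.5 − 2789.9) / (6 × 50.224) = 254.6000 / 301.3440 = 0.8449

0.845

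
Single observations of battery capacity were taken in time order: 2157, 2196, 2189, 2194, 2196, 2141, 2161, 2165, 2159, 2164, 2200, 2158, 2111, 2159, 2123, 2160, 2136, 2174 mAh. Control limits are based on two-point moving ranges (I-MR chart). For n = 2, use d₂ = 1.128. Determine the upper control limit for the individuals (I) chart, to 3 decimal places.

X̄ = (2157 + 2196 + 2189 + 2194 + 2196 + 2141 + 2161 + 2165 + 2159 + 2164 + 2200 + 2158 + 2111 + 2159 + 2123 + 2160 + 2136 + 2174) / 18 = 2163.5000
Moving ranges: 39, 7, 5, 2, 55, 20, 4, 6, 5, 36, 42, 47, 48, 36, 37, 24, 38; M̄R̄ = 451.0000 / 17 = 26.5294
UCL = X̄ + 3·M̄R̄/d₂ = 2163.5000 + 3 × 26.5294 / 1.128 = 2234.0569

2234.057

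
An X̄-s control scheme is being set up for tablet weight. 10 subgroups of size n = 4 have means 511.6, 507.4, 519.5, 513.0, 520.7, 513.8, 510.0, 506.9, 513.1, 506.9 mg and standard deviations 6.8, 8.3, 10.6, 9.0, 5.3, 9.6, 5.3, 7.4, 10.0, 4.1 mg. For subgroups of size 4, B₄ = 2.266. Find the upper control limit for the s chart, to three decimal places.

s̄ = (6.8 + 8.3 + 10.6 + 9.0 + 5.3 + 9.6 + 5.3 + 7.4 + 10.0 + 4.1) / 10 = 7.6400
UCL_s = B₄·s̄ = 2.266 × 7.6400 = 17.3122

17.312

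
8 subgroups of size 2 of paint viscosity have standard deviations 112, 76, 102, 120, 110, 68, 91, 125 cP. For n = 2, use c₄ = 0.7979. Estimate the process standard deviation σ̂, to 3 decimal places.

s̄ = (112 + 76 + 102 + 120 + 110 + 68 + 91 + 125) / 8 = 100.5000
σ̂ = s̄ / c₄ = 100.5000 / 0.7979 = 125.9556

125.956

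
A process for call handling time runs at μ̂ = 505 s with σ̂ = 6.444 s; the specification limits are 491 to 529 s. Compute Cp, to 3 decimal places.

Cp = (USL − LSL) / (6σ̂) = (529 − 491) / (6 × 6.444) = 38.0000 / 38.6640 = 0.9828

0.983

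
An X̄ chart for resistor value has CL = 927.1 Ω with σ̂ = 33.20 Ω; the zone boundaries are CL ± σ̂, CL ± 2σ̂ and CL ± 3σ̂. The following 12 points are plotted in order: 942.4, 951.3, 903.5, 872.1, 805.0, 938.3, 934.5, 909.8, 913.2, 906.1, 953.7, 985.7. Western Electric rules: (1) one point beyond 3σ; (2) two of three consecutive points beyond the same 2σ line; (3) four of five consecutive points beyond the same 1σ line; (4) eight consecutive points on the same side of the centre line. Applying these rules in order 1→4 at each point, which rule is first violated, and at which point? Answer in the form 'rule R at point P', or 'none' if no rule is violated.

Zone of each point (C = within 1σ̂, B = 1σ̂–2σ̂, A = 2σ̂–3σ̂, * = beyond 3σ̂; sign = side of CL): 1:+C, 2:+C, 3:-C, 4:-B, 5:-*, 6:+C, 7:+C, 8:-C, 9:-C, 10:-C, 11:+C, 12:+B
Rule 1 (one point beyond the 3σ limits) is satisfied at point 5.

rule 1 at point 5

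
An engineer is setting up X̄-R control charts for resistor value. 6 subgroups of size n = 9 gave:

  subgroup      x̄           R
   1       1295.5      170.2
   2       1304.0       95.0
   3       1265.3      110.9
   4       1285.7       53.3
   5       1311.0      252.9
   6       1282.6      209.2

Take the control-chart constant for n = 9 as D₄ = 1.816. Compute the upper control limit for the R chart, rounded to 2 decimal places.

269.83

R̄ = (170.2 + 95.0 + 110.9 + 53.3 + 252.9 + 209.2) / 6 = 891.5000 / 6 = 148.5833
UCL_R = D₄·R̄ = 1.816 × 148.5833 = 269.8273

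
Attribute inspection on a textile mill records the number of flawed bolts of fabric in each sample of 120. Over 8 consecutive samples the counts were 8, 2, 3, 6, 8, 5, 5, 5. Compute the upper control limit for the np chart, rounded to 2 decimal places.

p̄ = Σdᵢ / (k·n) = 42 / (8 × 120) = 0.04375
UCL = np̄ + 3·√(np̄(1−p̄)) = 5.2500 + 3 × √(5.2500×0.95625) = 5.2500 + 3 × 2.2406 = 11.9718

11.97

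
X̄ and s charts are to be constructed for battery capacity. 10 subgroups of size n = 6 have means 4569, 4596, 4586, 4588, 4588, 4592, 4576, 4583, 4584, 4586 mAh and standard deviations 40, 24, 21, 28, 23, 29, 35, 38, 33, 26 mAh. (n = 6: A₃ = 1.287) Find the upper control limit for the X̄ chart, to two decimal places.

X̄̄ = (4569 + 4596 + 4586 + 4588 + 4588 + 4592 + 4576 + 4583 + 4584 + 4586) / 10 = 4584.8000
s̄ = (40 + 24 + 21 + 28 + 23 + 29 + 35 + 38 + 33 + 26) / 10 = 29.7000
UCL = X̄̄ + A₃·s̄ = 4584.8000 + 1.287 × 29.7000 = 4623.0239

4623.02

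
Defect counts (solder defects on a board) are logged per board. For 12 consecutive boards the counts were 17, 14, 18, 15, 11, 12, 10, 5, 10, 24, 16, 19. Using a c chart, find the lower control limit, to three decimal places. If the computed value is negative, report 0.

c̄ = (17 + 14 + 18 + 15 + 11 + 12 + 10 + 5 + 10 + 24 + 16 + 19) / 12 = 171 / 12 = 14.2500
LCL = c̄ − 3√c̄ = 14.2500 − 3 × 3.7749 = 2.9252

2.925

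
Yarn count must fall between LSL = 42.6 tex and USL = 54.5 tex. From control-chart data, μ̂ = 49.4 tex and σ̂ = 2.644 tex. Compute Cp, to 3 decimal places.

Cp = (USL − LSL) / (6σ̂) = (54.5 − 42.6) / (6 × 2.644) = 11.9000 / 15.8640 = 0.7501

0.750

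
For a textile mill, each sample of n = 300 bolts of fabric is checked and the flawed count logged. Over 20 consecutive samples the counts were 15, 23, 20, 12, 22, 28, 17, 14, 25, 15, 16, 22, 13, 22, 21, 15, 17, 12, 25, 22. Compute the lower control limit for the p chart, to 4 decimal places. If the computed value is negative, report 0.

0.0207

p̄ = Σdᵢ / (k·n) = 376 / (20 × 300) = 0.06267
LCL = p̄ − 3·√(p̄(1−p̄)/n) = 0.06267 − 3 × 0.01399 = 0.02069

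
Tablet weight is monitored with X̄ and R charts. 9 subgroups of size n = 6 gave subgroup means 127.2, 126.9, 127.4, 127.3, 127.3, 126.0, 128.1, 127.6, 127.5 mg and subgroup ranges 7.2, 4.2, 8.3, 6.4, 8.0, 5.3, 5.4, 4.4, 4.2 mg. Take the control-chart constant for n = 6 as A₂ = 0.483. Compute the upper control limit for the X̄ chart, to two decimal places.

130.12

X̄̄ = (127.2 + 126.9 + 127.4 + 127.3 + 127.3 + 126.0 + 128.1 + 127.6 + 127.5) / 9 = 1145.3000 / 9 = 127.2556
R̄ = (7.2 + 4.2 + 8.3 + 6.4 + 8.0 + 5.3 + 5.4 + 4.4 + 4.2) / 9 = 53.4000 / 9 = 5.9333
UCL = X̄̄ + A₂·R̄ = 127.2556 + 0.483 × 5.9333 = 130.1214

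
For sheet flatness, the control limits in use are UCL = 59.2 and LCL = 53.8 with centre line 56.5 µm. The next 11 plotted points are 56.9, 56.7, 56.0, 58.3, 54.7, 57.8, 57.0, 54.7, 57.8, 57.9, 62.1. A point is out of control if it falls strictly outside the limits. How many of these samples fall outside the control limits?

Compare each point to [53.8, 59.2]: sample 11 = 62.1 > UCL.

1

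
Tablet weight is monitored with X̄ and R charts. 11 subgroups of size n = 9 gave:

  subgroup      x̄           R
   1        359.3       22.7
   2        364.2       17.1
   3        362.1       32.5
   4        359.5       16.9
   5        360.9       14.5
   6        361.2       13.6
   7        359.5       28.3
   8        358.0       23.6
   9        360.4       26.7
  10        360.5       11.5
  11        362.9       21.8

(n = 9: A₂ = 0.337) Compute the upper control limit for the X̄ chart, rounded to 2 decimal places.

367.79

X̄̄ = (359.3 + 364.2 + 362.1 + 359.5 + 360.9 + 361.2 + 359.5 + 358.0 + 360.4 + 360.5 + 362.9) / 11 = 3968.5000 / 11 = 360.7727
R̄ = (22.7 + 17.1 + 32.5 + 16.9 + 14.5 + 13.6 + 28.3 + 23.6 + 26.7 + 11.5 + 21.8) / 11 = 229.2000 / 11 = 20.8364
UCL = X̄̄ + A₂·R̄ = 360.7727 + 0.337 × 20.8364 = 367.7946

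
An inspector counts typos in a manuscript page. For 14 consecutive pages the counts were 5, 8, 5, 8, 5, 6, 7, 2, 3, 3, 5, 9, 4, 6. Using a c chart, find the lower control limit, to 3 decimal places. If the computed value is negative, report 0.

0.000

c̄ = (5 + 8 + 5 + 8 + 5 + 6 + 7 + 2 + 3 + 3 + 5 + 9 + 4 + 6) / 14 = 76 / 14 = 5.4286
LCL = c̄ − 3√c̄ = 5.4286 − 3 × 2.3299 = -1.5612 → 0 (cannot be negative)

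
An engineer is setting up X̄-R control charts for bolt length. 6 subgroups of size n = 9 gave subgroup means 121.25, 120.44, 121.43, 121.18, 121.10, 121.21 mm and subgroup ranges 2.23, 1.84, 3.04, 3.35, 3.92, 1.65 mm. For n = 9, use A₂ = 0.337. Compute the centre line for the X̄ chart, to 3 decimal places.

121.102

X̄̄ = (121.25 + 120.44 + 121.43 + 121.18 + 121.10 + 121.21) / 6 = 726.6100 / 6 = 121.1017
CL = X̄̄ = 121.1017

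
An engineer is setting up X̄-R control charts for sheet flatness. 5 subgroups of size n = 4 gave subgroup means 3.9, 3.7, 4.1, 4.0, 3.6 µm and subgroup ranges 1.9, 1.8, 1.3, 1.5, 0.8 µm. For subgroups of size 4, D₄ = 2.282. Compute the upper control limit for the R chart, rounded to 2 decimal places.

3.33

R̄ = (1.9 + 1.8 + 1.3 + 1.5 + 0.8) / 5 = 7.3000 / 5 = 1.4600
UCL_R = D₄·R̄ = 2.282 × 1.4600 = 3.3317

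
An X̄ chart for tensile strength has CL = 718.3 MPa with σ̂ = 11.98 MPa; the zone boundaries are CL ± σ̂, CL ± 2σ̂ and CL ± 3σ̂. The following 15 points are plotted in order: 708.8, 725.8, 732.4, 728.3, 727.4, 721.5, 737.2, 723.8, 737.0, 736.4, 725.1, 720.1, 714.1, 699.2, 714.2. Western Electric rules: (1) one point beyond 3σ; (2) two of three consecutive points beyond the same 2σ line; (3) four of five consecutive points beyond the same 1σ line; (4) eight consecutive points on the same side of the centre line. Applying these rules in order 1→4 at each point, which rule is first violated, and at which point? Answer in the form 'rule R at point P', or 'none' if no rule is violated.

rule 4 at point 9

Zone of each point (C = within 1σ̂, B = 1σ̂–2σ̂, A = 2σ̂–3σ̂, * = beyond 3σ̂; sign = side of CL): 1:-C, 2:+C, 3:+B, 4:+C, 5:+C, 6:+C, 7:+B, 8:+C, 9:+B, 10:+B, 11:+C, 12:+C, 13:-C, 14:-B, 15:-C
Rule 4 (eight consecutive points on the same side of the centre line) is satisfied at point 9.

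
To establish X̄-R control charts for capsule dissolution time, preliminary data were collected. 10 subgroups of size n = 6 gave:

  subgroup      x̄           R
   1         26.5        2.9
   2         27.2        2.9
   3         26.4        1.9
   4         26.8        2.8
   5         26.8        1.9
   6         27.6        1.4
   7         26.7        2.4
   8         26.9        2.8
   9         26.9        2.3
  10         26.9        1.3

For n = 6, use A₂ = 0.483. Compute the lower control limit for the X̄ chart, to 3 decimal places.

X̄̄ = (26.5 + 27.2 + 26.4 + 26.8 + 26.8 + 27.6 + 26.7 + 26.9 + 26.9 + 26.9) / 10 = 268.7000 / 10 = 26.8700
R̄ = (2.9 + 2.9 + 1.9 + 2.8 + 1.9 + 1.4 + 2.4 + 2.8 + 2.3 + 1.3) / 10 = 22.6000 / 10 = 2.2600
LCL = X̄̄ − A₂·R̄ = 26.8700 − 0.483 × 2.2600 = 25.7784

25.778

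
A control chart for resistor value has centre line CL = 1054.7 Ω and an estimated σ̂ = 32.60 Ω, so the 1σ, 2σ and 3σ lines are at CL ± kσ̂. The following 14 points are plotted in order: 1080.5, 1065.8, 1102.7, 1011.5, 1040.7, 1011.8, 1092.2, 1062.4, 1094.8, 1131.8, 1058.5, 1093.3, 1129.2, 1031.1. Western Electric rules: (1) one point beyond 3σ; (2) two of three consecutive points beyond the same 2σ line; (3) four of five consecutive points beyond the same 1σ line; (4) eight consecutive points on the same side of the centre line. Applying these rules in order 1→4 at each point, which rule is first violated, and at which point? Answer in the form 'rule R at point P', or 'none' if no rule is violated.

Zone of each point (C = within 1σ̂, B = 1σ̂–2σ̂, A = 2σ̂–3σ̂, * = beyond 3σ̂; sign = side of CL): 1:+C, 2:+C, 3:+B, 4:-B, 5:-C, 6:-B, 7:+B, 8:+C, 9:+B, 10:+A, 11:+C, 12:+B, 13:+A, 14:-C
Rule 3 (four of five consecutive points beyond the same 1σ limit) is satisfied at point 13.

rule 3 at point 13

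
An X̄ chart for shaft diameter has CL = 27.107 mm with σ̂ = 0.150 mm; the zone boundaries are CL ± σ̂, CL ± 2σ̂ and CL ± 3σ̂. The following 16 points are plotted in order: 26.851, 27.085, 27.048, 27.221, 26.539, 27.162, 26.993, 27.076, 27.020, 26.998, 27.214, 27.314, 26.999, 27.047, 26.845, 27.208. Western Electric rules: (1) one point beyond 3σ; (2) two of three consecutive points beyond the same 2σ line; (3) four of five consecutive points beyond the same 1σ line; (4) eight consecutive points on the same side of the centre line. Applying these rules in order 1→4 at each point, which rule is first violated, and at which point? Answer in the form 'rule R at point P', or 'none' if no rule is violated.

rule 1 at point 5

Zone of each point (C = within 1σ̂, B = 1σ̂–2σ̂, A = 2σ̂–3σ̂, * = beyond 3σ̂; sign = side of CL): 1:-B, 2:-C, 3:-C, 4:+C, 5:-*, 6:+C, 7:-C, 8:-C, 9:-C, 10:-C, 11:+C, 12:+B, 13:-C, 14:-C, 15:-B, 16:+C
Rule 1 (one point beyond the 3σ limits) is satisfied at point 5.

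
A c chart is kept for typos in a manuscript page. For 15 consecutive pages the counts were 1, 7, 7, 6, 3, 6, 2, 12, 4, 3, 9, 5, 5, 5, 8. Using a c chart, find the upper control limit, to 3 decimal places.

12.590

c̄ = (1 + 7 + 7 + 6 + 3 + 6 + 2 + 12 + 4 + 3 + 9 + 5 + 5 + 5 + 8) / 15 = 83 / 15 = 5.5333
UCL = c̄ + 3√c̄ = 5.5333 + 3 × √5.5333 = 5.5333 + 3 × 2.3523 = 12.5902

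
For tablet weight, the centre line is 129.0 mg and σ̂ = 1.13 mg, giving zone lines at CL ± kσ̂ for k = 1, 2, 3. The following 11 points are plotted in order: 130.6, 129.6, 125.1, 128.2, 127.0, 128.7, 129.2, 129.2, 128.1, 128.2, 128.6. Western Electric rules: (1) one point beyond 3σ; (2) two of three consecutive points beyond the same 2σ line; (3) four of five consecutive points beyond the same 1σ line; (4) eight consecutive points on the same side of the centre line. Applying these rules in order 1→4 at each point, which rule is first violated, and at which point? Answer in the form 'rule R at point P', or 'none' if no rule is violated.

Zone of each point (C = within 1σ̂, B = 1σ̂–2σ̂, A = 2σ̂–3σ̂, * = beyond 3σ̂; sign = side of CL): 1:+B, 2:+C, 3:-*, 4:-C, 5:-B, 6:-C, 7:+C, 8:+C, 9:-C, 10:-C, 11:-C
Rule 1 (one point beyond the 3σ limits) is satisfied at point 3.

rule 1 at point 3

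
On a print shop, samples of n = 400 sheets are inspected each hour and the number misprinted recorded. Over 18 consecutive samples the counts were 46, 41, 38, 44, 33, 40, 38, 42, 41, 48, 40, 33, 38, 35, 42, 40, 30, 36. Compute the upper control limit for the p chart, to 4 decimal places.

p̄ = Σdᵢ / (k·n) = 705 / (18 × 400) = 0.09792
UCL = p̄ + 3·√(p̄(1−p̄)/n) = 0.09792 + 3 × √(0.09792×0.90208/400) = 0.09792 + 3 × 0.01486 = 0.14250

0.1425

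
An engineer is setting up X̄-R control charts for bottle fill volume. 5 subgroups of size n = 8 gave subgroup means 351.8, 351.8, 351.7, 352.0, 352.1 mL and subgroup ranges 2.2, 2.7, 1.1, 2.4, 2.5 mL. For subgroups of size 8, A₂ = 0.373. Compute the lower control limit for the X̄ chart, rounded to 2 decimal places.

X̄̄ = (351.8 + 351.8 + 351.7 + 352.0 + 352.1) / 5 = 1759.4000 / 5 = 351.8800
R̄ = (2.2 + 2.7 + 1.1 + 2.4 + 2.5) / 5 = 10.9000 / 5 = 2.1800
LCL = X̄̄ − A₂·R̄ = 351.8800 − 0.373 × 2.1800 = 351.0669

351.07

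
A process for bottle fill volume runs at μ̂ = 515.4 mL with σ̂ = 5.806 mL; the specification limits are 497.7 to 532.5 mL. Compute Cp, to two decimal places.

Cp = (USL − LSL) / (6σ̂) = (532.5 − 497.7) / (6 × 5.806) = 34.8000 / 34.8360 = 0.9990

1.00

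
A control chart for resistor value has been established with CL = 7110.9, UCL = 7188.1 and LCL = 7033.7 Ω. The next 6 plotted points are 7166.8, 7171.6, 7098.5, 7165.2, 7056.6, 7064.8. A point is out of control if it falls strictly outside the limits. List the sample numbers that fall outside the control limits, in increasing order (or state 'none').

none

All 6 points lie within [7033.7, 7188.1].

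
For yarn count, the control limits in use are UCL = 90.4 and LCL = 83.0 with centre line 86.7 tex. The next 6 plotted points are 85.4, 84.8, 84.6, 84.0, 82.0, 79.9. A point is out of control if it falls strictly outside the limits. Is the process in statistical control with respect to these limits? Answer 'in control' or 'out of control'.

Compare each point to [83.0, 90.4]: sample 5 = 82.0 < LCL; sample 6 = 79.9 < LCL.

out of control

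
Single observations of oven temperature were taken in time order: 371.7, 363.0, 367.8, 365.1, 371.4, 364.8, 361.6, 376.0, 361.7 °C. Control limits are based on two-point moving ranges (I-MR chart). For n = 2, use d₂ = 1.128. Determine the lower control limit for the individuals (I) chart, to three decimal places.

346.732

X̄ = (371.7 + 363.0 + 367.8 + 365.1 + 371.4 + 364.8 + 361.6 + 376.0 + 361.7) / 9 = 367.0111
Moving ranges: 8.7, 4.8, 2.7, 6.3, 6.6, 3.2, 14.4, 14.3; M̄R̄ = 61.0000 / 8 = 7.6250
LCL = X̄ − 3·M̄R̄/d₂ = 367.0111 − 3 × 7.6250 / 1.128 = 346.7319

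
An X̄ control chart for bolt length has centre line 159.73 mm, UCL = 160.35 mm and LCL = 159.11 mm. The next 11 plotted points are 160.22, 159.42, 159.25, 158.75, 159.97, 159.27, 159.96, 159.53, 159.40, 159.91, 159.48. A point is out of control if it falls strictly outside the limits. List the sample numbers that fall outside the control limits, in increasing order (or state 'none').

4

Compare each point to [159.11, 160.35]: sample 4 = 158.75 < LCL.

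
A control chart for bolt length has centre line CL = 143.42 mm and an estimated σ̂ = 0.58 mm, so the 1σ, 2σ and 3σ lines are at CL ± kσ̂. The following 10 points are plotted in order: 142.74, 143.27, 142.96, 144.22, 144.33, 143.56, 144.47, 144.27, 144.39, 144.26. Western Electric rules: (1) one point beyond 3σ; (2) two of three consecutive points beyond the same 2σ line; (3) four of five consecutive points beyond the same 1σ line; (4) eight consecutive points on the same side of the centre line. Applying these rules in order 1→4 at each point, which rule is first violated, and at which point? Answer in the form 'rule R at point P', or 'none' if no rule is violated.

Zone of each point (C = within 1σ̂, B = 1σ̂–2σ̂, A = 2σ̂–3σ̂, * = beyond 3σ̂; sign = side of CL): 1:-B, 2:-C, 3:-C, 4:+B, 5:+B, 6:+C, 7:+B, 8:+B, 9:+B, 10:+B
Rule 3 (four of five consecutive points beyond the same 1σ limit) is satisfied at point 8.

rule 3 at point 8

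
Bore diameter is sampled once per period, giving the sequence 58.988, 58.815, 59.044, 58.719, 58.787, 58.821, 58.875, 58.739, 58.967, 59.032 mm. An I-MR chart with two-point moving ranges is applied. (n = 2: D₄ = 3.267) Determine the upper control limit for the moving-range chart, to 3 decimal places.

Moving ranges: 0.173, 0.229, 0.325, 0.068, 0.034, 0.054, 0.136, 0.228, 0.065; M̄R̄ = 1.3120 / 9 = 0.1458
UCL_MR = D₄·M̄R̄ = 3.267 × 0.1458 = 0.4763

0.476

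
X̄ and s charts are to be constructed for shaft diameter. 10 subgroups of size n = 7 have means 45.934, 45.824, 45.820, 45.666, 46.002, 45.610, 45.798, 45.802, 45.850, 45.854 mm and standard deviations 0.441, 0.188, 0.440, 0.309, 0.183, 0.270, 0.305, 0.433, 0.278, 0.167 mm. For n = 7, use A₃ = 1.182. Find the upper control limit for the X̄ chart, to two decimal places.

X̄̄ = (45.934 + 45.824 + 45.820 + 45.666 + 46.002 + 45.610 + 45.798 + 45.802 + 45.850 + 45.854) / 10 = 45.8160
s̄ = (0.441 + 0.188 + 0.440 + 0.309 + 0.183 + 0.270 + 0.305 + 0.433 + 0.278 + 0.167) / 10 = 0.3014
UCL = X̄̄ + A₃·s̄ = 45.8160 + 1.182 × 0.3014 = 46.1723

46.17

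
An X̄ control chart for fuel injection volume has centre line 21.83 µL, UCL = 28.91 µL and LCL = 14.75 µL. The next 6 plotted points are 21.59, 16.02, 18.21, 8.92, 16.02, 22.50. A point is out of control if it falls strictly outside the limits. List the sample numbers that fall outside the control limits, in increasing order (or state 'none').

Compare each point to [14.75, 28.91]: sample 4 = 8.92 < LCL.

4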